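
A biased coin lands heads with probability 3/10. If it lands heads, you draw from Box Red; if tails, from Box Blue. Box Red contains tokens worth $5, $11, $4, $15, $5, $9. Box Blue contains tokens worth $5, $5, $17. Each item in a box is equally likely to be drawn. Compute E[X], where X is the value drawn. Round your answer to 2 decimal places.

E[X | Box Red] = (5 + 11 + 4 + 15 + 5 + 9)/6 = 49/6
E[X | Box Blue] = (5 + 5 + 17)/3 = 9
E[X] = (3/10)·49/6 + (7/10)·9 = 35/4 ≈ 8.75

$8.75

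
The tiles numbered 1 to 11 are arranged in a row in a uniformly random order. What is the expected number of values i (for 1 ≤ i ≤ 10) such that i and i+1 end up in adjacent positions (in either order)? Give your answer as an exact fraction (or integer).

For each i ∈ {1,…,10}, let Xᵢ = 1 if i and i+1 are adjacent. P(Xᵢ=1) = 2·(11−1)!/11! = 2/11.
By linearity, E[ΣXᵢ] = (10)·(2/11) = 20/11.

20/11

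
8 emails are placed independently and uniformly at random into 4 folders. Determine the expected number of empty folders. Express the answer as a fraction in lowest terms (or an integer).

Let Xⱼ=1 if folder j is empty. P(Xⱼ=1) = ((4-1)/4)^8 = 6561/65536.
By linearity, E[#empty] = 4·6561/65536 = 6561/16384.

6561/16384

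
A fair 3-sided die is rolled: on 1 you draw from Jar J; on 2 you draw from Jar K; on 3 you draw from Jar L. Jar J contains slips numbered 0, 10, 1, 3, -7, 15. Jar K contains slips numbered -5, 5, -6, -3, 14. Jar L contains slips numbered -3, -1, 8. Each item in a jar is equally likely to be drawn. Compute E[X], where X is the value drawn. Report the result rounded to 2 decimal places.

2.00

E[X | Jar J] = (0 + 10 + 1 + 3 − 7 + 15)/6 = 11/3
E[X | Jar K] = (-5 + 5 − 6 − 3 + 14)/5 = 1
E[X | Jar L] = (-3 − 1 + 8)/3 = 4/3
E[X] = (1/3)·11/3 + (1/3)·1 + (1/3)·4/3 = 2 ≈ 2.00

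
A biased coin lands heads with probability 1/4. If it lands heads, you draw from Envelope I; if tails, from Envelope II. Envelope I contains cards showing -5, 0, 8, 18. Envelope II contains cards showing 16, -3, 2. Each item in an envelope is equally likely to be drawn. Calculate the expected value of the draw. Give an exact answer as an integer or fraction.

81/16

E[X | Envelope I] = (-5 + 0 + 8 + 18)/4 = 21/4
E[X | Envelope II] = (16 − 3 + 2)/3 = 5
E[X] = (1/4)·21/4 + (3/4)·5 = 81/16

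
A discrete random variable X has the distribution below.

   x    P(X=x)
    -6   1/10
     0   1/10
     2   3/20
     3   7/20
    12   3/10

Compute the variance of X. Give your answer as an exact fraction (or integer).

12651/400

E[X] = (1/10)·(-6) + (1/10)·0 + (3/20)·2 + (7/20)·3 + (3/10)·12 = 87/20
E[X²] = (1/10)·36 + (1/10)·0 + (3/20)·4 + (7/20)·9 + (3/10)·144 = 1011/20
Var(X) = 1011/20 − (87/20)² = 12651/400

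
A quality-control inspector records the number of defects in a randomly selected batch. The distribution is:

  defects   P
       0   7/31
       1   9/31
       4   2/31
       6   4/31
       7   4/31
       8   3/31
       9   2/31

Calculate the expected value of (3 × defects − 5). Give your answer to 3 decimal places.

E[3x-5] = (7/31)·(-5) + (9/31)·(-2) + (2/31)·7 + (4/31)·13 + (4/31)·16 + (3/31)·19 + (2/31)·22
     = 178/31 ≈ 5.742

5.742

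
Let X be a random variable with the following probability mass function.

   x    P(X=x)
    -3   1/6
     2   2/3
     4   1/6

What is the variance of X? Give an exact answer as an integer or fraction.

E[X] = (1/6)·(-3) + (2/3)·2 + (1/6)·4 = 3/2
E[X²] = (1/6)·9 + (2/3)·4 + (1/6)·16 = 41/6
Var(X) = 41/6 − (3/2)² = 55/12

55/12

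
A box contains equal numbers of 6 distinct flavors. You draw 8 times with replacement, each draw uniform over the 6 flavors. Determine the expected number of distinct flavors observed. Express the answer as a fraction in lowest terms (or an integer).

1288991/279936

Let Xⱼ=1 if type j appears at least once. P(Xⱼ=1) = 1 − ((6−1)/6)^8 = 1288991/1679616.
E[#distinct] = 6·1288991/1679616 = 1288991/279936.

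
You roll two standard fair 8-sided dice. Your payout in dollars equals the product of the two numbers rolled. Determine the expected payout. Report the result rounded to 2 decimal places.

Distribution of the product of the two numbers rolled: 1 w.p. 1/64, 2 w.p. 1/32, 3 w.p. 1/32, 4 w.p. 3/64, 5 w.p. 1/32, 6 w.p. 1/16, …
E[payout] = (1/64)·1 + (1/32)·2 + (1/32)·3 + (3/64)·4 + (1/32)·5 + (1/16)·6 + (1/32)·7 + (1/16)·8 + (1/64)·9 + (1/32)·10 + (1/16)·12 + (1/32)·14 + (1/32)·15 + (3/64)·16 + (1/32)·18 + (1/32)·20 + (1/32)·21 + (1/16)·24 + (1/64)·25 + (1/32)·28 + (1/32)·30 + (1/32)·32 + (1/32)·35 + (1/64)·36 + (1/32)·40 + (1/32)·42 + (1/32)·48 + (1/64)·49 + (1/32)·56 + (1/64)·64 = 81/4
≈ $20.25

$20.25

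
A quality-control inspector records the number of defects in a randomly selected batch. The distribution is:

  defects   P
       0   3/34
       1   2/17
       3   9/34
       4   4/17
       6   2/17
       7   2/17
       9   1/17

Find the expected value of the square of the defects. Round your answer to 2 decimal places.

21.03

E[X²] = (3/34)·0 + (2/17)·1 + (9/34)·9 + (4/17)·16 + (2/17)·36 + (2/17)·49 + (1/17)·81
     = 715/34 ≈ 21.03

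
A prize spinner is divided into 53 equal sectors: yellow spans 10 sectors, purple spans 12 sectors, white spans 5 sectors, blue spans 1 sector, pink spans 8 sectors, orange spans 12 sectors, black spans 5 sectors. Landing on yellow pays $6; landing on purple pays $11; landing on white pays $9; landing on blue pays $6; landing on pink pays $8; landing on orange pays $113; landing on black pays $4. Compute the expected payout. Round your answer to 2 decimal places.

E[payout] = (10/53)·6 + (12/53)·11 + (5/53)·9 + (1/53)·6 + (8/53)·8 + (12/53)·113 + (5/53)·4 = 1683/53
≈ $31.75

$31.75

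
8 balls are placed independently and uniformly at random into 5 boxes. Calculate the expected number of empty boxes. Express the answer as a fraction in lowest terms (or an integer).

Let Xⱼ=1 if box j is empty. P(Xⱼ=1) = ((5-1)/5)^8 = 65536/390625.
By linearity, E[#empty] = 5·65536/390625 = 65536/78125.

65536/78125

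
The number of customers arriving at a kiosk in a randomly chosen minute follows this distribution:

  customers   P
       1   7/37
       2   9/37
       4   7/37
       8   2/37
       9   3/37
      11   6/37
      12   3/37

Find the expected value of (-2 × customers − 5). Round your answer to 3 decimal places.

-15.703

E[-2x-5] = (7/37)·(-7) + (9/37)·(-9) + (7/37)·(-13) + (2/37)·(-21) + (3/37)·(-23) + (6/37)·(-27) + (3/37)·(-29)
     = -581/37 ≈ -15.703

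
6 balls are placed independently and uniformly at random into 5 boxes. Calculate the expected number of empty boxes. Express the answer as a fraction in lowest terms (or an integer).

4096/3125

Let Xⱼ=1 if box j is empty. P(Xⱼ=1) = ((5-1)/5)^6 = 4096/15625.
By linearity, E[#empty] = 5·4096/15625 = 4096/3125.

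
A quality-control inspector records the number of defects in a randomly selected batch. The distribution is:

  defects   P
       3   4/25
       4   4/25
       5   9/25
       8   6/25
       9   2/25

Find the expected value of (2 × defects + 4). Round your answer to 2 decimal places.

E[2x+4] = (4/25)·10 + (4/25)·12 + (9/25)·14 + (6/25)·20 + (2/25)·22
     = 378/25 ≈ 15.12

15.12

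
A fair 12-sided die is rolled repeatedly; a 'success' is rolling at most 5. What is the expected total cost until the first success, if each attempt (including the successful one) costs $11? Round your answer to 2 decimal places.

$26.40

E[#attempts] = 1/p = 12/5; E[cost] = 11·12/5 = 132/5.
≈ 26.40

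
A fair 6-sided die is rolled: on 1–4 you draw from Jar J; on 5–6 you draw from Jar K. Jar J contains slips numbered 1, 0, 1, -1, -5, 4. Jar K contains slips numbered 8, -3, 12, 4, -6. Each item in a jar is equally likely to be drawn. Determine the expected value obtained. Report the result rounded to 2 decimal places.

1.00

E[X | Jar J] = (1 + 0 + 1 − 1 − 5 + 4)/6 = 0
E[X | Jar K] = (8 − 3 + 12 + 4 − 6)/5 = 3
E[X] = (2/3)·0 + (1/3)·3 = 1 ≈ 1.00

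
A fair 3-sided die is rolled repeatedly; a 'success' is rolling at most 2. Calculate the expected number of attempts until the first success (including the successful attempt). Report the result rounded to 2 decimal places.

For a geometric distribution, E[trials] = 1/p = 1/(2/3) = 3/2.
≈ 1.50

1.50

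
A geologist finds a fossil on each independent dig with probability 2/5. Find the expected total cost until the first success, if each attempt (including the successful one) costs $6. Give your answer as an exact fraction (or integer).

$15

E[#attempts] = 1/p = 5/2; E[cost] = 6·5/2 = 15.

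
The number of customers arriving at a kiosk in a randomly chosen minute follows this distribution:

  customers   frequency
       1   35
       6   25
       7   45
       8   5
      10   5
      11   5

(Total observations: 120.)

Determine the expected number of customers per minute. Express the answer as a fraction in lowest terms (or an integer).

43/8

Total = 120, so P(customers=1) = 35/120, etc.
E[X] = (7/24)·1 + (5/24)·6 + (3/8)·7 + (1/24)·8 + (1/24)·10 + (1/24)·11
     = 43/8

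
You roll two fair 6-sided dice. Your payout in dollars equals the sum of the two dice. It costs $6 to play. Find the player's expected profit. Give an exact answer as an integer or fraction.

$1

Distribution of the sum of the two dice: 2 w.p. 1/36, 3 w.p. 1/18, 4 w.p. 1/12, 5 w.p. 1/9, 6 w.p. 5/36, 7 w.p. 1/6, …
E[payout] = (1/36)·2 + (1/18)·3 + (1/12)·4 + (1/9)·5 + (5/36)·6 + (1/6)·7 + (5/36)·8 + (1/9)·9 + (1/12)·10 + (1/18)·11 + (1/36)·12 = 7
Expected profit = 7 − 6 = 1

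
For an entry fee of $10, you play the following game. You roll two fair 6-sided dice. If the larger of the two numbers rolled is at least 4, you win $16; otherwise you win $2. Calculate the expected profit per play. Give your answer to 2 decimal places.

$2.50

E[payout] = (1/4)·2 + (3/4)·16 = 25/2
Expected profit = 25/2 − 10 = 5/2 ≈ $2.50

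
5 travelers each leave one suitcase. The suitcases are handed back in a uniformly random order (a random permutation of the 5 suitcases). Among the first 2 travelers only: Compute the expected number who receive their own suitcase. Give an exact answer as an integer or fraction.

2/5

Let Xᵢ = 1 if person i gets their own suitcase. For each i, P(Xᵢ=1) = 1/5.
By linearity of expectation, E[X₁+…+X_2] = 2·(1/5) = 2/5.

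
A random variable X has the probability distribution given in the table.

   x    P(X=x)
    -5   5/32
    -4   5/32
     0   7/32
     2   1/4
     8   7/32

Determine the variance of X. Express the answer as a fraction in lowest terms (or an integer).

E[X] = (5/32)·(-5) + (5/32)·(-4) + (7/32)·0 + (1/4)·2 + (7/32)·8 = 27/32
E[X²] = (5/32)·25 + (5/32)·16 + (7/32)·0 + (1/4)·4 + (7/32)·64 = 685/32
Var(X) = 685/32 − (27/32)² = 21191/1024

21191/1024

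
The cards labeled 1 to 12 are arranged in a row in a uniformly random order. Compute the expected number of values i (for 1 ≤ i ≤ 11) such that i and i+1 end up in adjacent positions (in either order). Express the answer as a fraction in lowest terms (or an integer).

For each i ∈ {1,…,11}, let Xᵢ = 1 if i and i+1 are adjacent. P(Xᵢ=1) = 2·(12−1)!/12! = 2/12.
By linearity, E[ΣXᵢ] = (11)·(2/12) = 11/6.

11/6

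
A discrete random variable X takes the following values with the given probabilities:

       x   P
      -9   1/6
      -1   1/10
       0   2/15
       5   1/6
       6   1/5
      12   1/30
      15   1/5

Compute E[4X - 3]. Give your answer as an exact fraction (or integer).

E[4x-3] = (1/6)·(-39) + (1/10)·(-7) + (2/15)·(-3) + (1/6)·17 + (1/5)·21 + (1/30)·45 + (1/5)·57
     = 37/3

37/3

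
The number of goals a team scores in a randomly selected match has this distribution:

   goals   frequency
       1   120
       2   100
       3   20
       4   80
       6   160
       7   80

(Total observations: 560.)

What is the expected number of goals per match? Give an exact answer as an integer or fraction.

111/28

Total = 560, so P(goals=1) = 120/560, etc.
E[X] = (3/14)·1 + (5/28)·2 + (1/28)·3 + (1/7)·4 + (2/7)·6 + (1/7)·7
     = 111/28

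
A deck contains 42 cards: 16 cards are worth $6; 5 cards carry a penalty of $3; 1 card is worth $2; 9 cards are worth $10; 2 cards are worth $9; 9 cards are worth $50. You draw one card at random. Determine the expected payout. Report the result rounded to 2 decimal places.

$15.26

E[payout] = (16/42)·6 + (5/42)·(-3) + (1/42)·2 + (9/42)·10 + (2/42)·9 + (9/42)·50 = 641/42
≈ $15.26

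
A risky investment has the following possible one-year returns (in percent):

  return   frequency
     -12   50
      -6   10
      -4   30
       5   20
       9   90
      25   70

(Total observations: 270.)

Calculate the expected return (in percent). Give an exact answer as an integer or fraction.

Total = 270, so P(return=-12) = 50/270, etc.
E[X] = (5/27)·(-12) + (1/27)·(-6) + (1/9)·(-4) + (2/27)·5 + (1/3)·9 + (7/27)·25
     = 188/27

188/27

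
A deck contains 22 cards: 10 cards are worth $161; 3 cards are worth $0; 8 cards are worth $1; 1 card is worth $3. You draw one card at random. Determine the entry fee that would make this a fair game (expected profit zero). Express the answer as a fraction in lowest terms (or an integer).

1621/22 dollars

E[payout] = (10/22)·161 + (3/22)·0 + (8/22)·1 + (1/22)·3 = 1621/22
Fair fee = E[payout] = 1621/22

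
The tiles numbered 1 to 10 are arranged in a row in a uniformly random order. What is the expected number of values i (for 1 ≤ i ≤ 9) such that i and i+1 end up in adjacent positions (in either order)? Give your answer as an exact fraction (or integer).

For each i ∈ {1,…,9}, let Xᵢ = 1 if i and i+1 are adjacent. P(Xᵢ=1) = 2·(10−1)!/10! = 2/10.
By linearity, E[ΣXᵢ] = (9)·(2/10) = 9/5.

9/5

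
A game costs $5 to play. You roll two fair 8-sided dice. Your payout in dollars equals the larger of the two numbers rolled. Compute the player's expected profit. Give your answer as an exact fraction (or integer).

Distribution of the larger of the two numbers rolled: 1 w.p. 1/64, 2 w.p. 3/64, 3 w.p. 5/64, 4 w.p. 7/64, 5 w.p. 9/64, 6 w.p. 11/64, …
E[payout] = (1/64)·1 + (3/64)·2 + (5/64)·3 + (7/64)·4 + (9/64)·5 + (11/64)·6 + (13/64)·7 + (15/64)·8 = 93/16
Expected profit = 93/16 − 5 = 13/16

13/16 dollars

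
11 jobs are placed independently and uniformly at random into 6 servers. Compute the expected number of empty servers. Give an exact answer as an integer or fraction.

48828125/60466176

Let Xⱼ=1 if server j is empty. P(Xⱼ=1) = ((6-1)/6)^11 = 48828125/362797056.
By linearity, E[#empty] = 6·48828125/362797056 = 48828125/60466176.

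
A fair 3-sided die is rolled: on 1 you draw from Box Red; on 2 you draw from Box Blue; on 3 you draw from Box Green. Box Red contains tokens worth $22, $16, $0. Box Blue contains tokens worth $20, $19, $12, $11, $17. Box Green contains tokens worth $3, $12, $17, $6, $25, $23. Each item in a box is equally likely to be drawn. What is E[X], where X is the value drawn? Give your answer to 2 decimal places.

$14.27

E[X | Box Red] = (22 + 16 + 0)/3 = 38/3
E[X | Box Blue] = (20 + 19 + 12 + 11 + 17)/5 = 79/5
E[X | Box Green] = (3 + 12 + 17 + 6 + 25 + 23)/6 = 43/3
E[X] = (1/3)·38/3 + (1/3)·79/5 + (1/3)·43/3 = 214/15 ≈ 14.27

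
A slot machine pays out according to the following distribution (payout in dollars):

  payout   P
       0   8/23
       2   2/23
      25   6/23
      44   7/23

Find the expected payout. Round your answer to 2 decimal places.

$20.09

E[X] = (8/23)·0 + (2/23)·2 + (6/23)·25 + (7/23)·44
     = 462/23 ≈ 20.09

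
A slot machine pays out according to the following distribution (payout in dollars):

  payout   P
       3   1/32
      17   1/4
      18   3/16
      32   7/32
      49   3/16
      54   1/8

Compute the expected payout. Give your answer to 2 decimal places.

$30.66

E[X] = (1/32)·3 + (1/4)·17 + (3/16)·18 + (7/32)·32 + (3/16)·49 + (1/8)·54
     = 981/32 ≈ 30.66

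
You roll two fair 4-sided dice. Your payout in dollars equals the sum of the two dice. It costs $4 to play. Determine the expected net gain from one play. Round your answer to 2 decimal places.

$1.00

Distribution of the sum of the two dice: 2 w.p. 1/16, 3 w.p. 1/8, 4 w.p. 3/16, 5 w.p. 1/4, 6 w.p. 3/16, 7 w.p. 1/8, …
E[payout] = (1/16)·2 + (1/8)·3 + (3/16)·4 + (1/4)·5 + (3/16)·6 + (1/8)·7 + (1/16)·8 = 5
Expected profit = 5 − 4 = 1 ≈ $1.00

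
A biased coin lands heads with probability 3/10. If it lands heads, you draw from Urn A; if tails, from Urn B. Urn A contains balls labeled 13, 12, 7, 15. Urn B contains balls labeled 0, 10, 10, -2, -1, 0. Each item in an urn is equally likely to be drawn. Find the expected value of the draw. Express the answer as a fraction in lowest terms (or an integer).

661/120

E[X | Urn A] = (13 + 12 + 7 + 15)/4 = 47/4
E[X | Urn B] = (0 + 10 + 10 − 2 − 1 + 0)/6 = 17/6
E[X] = (3/10)·47/4 + (7/10)·17/6 = 661/120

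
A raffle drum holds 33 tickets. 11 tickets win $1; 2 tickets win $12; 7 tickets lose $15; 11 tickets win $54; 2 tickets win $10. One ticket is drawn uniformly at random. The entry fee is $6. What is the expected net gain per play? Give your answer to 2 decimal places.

$10.48

E[payout] = (11/33)·1 + (2/33)·12 + (7/33)·(-15) + (11/33)·54 + (2/33)·10 = 544/33
Expected profit = 544/33 − 6 = 346/33 ≈ $10.48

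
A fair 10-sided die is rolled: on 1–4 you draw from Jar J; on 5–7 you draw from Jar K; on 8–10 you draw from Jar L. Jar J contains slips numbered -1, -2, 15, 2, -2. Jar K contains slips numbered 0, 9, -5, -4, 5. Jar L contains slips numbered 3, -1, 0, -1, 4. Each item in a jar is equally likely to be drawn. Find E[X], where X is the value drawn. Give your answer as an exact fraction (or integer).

39/25

E[X | Jar J] = (-1 − 2 + 15 + 2 − 2)/5 = 12/5
E[X | Jar K] = (0 + 9 − 5 − 4 + 5)/5 = 1
E[X | Jar L] = (3 − 1 + 0 − 1 + 4)/5 = 1
E[X] = (2/5)·12/5 + (3/10)·1 + (3/10)·1 = 39/25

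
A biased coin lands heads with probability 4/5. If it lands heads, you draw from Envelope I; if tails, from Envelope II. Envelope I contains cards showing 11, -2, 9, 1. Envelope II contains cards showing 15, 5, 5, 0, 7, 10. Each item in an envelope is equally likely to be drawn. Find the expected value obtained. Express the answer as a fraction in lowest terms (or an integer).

E[X | Envelope I] = (11 − 2 + 9 + 1)/4 = 19/4
E[X | Envelope II] = (15 + 5 + 5 + 0 + 7 + 10)/6 = 7
E[X] = (4/5)·19/4 + (1/5)·7 = 26/5

26/5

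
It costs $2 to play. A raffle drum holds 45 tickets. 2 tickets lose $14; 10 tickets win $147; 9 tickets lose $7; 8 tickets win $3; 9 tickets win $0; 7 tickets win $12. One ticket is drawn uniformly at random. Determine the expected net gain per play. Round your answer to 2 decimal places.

E[payout] = (2/45)·(-14) + (10/45)·147 + (9/45)·(-7) + (8/45)·3 + (9/45)·0 + (7/45)·12 = 1487/45
Expected profit = 1487/45 − 2 = 1397/45 ≈ $31.04

$31.04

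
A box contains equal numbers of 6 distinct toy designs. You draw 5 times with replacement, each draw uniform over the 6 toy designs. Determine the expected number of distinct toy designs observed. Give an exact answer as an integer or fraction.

Let Xⱼ=1 if type j appears at least once. P(Xⱼ=1) = 1 − ((6−1)/6)^5 = 4651/7776.
E[#distinct] = 6·4651/7776 = 4651/1296.

4651/1296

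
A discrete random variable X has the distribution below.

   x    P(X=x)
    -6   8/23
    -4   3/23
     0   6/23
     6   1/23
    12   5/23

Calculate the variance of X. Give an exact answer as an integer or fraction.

E[X] = (8/23)·(-6) + (3/23)·(-4) + (6/23)·0 + (1/23)·6 + (5/23)·12 = 6/23
E[X²] = (8/23)·36 + (3/23)·16 + (6/23)·0 + (1/23)·36 + (5/23)·144 = 1092/23
Var(X) = 1092/23 − (6/23)² = 25080/529

25080/529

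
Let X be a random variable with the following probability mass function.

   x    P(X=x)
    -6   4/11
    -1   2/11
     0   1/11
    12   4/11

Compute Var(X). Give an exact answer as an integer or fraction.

678/11

E[X] = (4/11)·(-6) + (2/11)·(-1) + (1/11)·0 + (4/11)·12 = 2
E[X²] = (4/11)·36 + (2/11)·1 + (1/11)·0 + (4/11)·144 = 722/11
Var(X) = 722/11 − (2)² = 678/11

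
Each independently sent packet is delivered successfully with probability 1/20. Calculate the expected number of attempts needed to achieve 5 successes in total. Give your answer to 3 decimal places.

100.000

By linearity (sum of 5 independent geometric waits), E[trials] = 5/p = 5/(1/20) = 100.
≈ 100.000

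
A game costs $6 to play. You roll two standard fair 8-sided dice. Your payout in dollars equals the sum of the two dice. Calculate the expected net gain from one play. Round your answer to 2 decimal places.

Distribution of the sum of the two dice: 2 w.p. 1/64, 3 w.p. 1/32, 4 w.p. 3/64, 5 w.p. 1/16, 6 w.p. 5/64, 7 w.p. 3/32, …
E[payout] = (1/64)·2 + (1/32)·3 + (3/64)·4 + (1/16)·5 + (5/64)·6 + (3/32)·7 + (7/64)·8 + (1/8)·9 + (7/64)·10 + (3/32)·11 + (5/64)·12 + (1/16)·13 + (3/64)·14 + (1/32)·15 + (1/64)·16 = 9
Expected profit = 9 − 6 = 3 ≈ $3.00

$3.00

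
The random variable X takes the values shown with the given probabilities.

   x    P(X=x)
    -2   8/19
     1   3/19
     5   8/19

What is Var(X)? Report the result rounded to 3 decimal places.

10.349

E[X] = (8/19)·(-2) + (3/19)·1 + (8/19)·5 = 27/19
E[X²] = (8/19)·4 + (3/19)·1 + (8/19)·25 = 235/19
Var(X) = 235/19 − (27/19)² = 3736/361 ≈ 10.349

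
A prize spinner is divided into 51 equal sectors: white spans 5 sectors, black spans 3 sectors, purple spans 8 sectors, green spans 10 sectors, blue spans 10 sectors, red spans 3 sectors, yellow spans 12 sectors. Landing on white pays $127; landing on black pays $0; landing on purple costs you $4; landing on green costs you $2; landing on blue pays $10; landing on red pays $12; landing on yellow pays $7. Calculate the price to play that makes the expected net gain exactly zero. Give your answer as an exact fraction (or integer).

803/51 dollars

E[payout] = (5/51)·127 + (3/51)·0 + (8/51)·(-4) + (10/51)·(-2) + (10/51)·10 + (3/51)·12 + (12/51)·7 = 803/51
Fair fee = E[payout] = 803/51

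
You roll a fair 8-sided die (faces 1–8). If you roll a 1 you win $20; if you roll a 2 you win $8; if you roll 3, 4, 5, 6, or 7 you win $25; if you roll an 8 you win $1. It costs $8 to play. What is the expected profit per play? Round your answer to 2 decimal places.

E[payout] = (1/8)·1 + (1/8)·8 + (1/8)·20 + (5/8)·25 = 77/4
Expected profit = 77/4 − 8 = 45/4 ≈ $11.25

$11.25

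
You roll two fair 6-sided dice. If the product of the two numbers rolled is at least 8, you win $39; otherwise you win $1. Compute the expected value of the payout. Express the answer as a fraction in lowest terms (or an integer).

E[payout] = (7/18)·1 + (11/18)·39 = 218/9

218/9 dollars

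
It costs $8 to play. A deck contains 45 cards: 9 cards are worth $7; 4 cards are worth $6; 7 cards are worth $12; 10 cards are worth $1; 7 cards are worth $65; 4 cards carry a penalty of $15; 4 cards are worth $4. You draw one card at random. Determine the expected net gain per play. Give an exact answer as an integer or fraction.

232/45 dollars

E[payout] = (9/45)·7 + (4/45)·6 + (7/45)·12 + (10/45)·1 + (7/45)·65 + (4/45)·(-15) + (4/45)·4 = 592/45
Expected profit = 592/45 − 8 = 232/45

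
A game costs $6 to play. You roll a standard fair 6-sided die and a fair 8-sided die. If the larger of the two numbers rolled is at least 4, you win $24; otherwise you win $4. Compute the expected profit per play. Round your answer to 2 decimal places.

E[payout] = (3/16)·4 + (13/16)·24 = 81/4
Expected profit = 81/4 − 6 = 57/4 ≈ $14.25

$14.25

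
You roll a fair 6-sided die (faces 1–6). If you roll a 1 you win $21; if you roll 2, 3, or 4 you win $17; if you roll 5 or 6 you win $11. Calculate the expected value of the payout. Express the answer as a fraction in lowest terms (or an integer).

47/3 dollars

E[payout] = (1/3)·11 + (1/2)·17 + (1/6)·21 = 47/3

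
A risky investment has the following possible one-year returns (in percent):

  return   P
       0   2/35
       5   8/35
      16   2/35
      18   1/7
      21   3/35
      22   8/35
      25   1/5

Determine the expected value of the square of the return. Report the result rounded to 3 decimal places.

340.057

E[X²] = (2/35)·0 + (8/35)·25 + (2/35)·256 + (1/7)·324 + (3/35)·441 + (8/35)·484 + (1/5)·625
     = 11902/35 ≈ 340.057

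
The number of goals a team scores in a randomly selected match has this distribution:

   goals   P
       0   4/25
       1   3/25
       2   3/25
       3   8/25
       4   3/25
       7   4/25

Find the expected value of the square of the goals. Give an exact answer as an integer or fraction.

E[X²] = (4/25)·0 + (3/25)·1 + (3/25)·4 + (8/25)·9 + (3/25)·16 + (4/25)·49
     = 331/25

331/25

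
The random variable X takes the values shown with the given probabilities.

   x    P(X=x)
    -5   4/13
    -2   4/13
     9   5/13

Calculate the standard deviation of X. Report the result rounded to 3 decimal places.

E[X] = 17/13, E[X²] = 521/13
Var(X) = E[X²] − (E[X])² = 521/13 − 289/169 = 6484/169
SD(X) = √(6484/169) ≈ 6.194

6.194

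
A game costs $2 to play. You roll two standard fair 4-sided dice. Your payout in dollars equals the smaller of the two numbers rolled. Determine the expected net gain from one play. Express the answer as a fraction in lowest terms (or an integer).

Distribution of the smaller of the two numbers rolled: 1 w.p. 7/16, 2 w.p. 5/16, 3 w.p. 3/16, 4 w.p. 1/16
E[payout] = (7/16)·1 + (5/16)·2 + (3/16)·3 + (1/16)·4 = 15/8
Expected profit = 15/8 − 2 = -1/8

-1/8 dollars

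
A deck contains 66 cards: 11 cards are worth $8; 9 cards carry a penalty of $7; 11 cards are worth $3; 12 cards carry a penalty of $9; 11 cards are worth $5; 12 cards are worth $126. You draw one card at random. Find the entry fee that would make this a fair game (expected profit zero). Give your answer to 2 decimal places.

$22.98

E[payout] = (11/66)·8 + (9/66)·(-7) + (11/66)·3 + (12/66)·(-9) + (11/66)·5 + (12/66)·126 = 1517/66
Fair fee = E[payout] = 1517/66 ≈ $22.98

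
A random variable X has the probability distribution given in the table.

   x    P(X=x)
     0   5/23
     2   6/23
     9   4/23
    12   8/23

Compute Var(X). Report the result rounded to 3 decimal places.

E[X] = (5/23)·0 + (6/23)·2 + (4/23)·9 + (8/23)·12 = 144/23
E[X²] = (5/23)·0 + (6/23)·4 + (4/23)·81 + (8/23)·144 = 1500/23
Var(X) = 1500/23 − (144/23)² = 13764/529 ≈ 26.019

26.019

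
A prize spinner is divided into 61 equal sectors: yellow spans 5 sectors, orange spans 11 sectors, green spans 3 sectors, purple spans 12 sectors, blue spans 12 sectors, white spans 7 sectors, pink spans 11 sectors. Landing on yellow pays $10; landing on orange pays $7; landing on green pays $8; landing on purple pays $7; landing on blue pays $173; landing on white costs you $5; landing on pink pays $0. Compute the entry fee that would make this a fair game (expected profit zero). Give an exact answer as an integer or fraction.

2276/61 dollars

E[payout] = (5/61)·10 + (11/61)·7 + (3/61)·8 + (12/61)·7 + (12/61)·173 + (7/61)·(-5) + (11/61)·0 = 2276/61
Fair fee = E[payout] = 2276/61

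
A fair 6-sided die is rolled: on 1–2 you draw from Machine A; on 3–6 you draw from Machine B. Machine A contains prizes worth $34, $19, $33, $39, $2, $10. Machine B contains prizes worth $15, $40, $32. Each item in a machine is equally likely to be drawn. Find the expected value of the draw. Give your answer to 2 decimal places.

E[X | Machine A] = (34 + 19 + 33 + 39 + 2 + 10)/6 = 137/6
E[X | Machine B] = (15 + 40 + 32)/3 = 29
E[X] = (1/3)·137/6 + (2/3)·29 = 485/18 ≈ 26.94

$26.94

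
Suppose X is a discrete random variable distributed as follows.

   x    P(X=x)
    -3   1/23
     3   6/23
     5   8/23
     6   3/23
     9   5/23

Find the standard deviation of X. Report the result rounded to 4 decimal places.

E[X] = 118/23, E[X²] = 776/23
Var(X) = E[X²] − (E[X])² = 776/23 − 13924/529 = 3924/529
SD(X) = √(3924/529) ≈ 2.7236

2.7236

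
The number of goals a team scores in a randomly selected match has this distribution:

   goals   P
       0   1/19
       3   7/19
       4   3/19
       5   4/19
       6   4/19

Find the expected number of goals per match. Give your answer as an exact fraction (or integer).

77/19

E[X] = (1/19)·0 + (7/19)·3 + (3/19)·4 + (4/19)·5 + (4/19)·6
     = 77/19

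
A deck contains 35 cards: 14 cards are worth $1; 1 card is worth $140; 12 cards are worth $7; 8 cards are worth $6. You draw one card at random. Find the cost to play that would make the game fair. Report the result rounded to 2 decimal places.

E[payout] = (14/35)·1 + (1/35)·140 + (12/35)·7 + (8/35)·6 = 286/35
Fair fee = E[payout] = 286/35 ≈ $8.17

$8.17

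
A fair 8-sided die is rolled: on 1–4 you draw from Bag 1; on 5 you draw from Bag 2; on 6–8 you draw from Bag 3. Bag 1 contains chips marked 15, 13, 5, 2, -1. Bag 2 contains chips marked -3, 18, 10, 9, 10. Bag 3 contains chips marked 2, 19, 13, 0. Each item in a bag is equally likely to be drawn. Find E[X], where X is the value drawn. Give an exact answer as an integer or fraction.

E[X | Bag 1] = (15 + 13 + 5 + 2 − 1)/5 = 34/5
E[X | Bag 2] = (-3 + 18 + 10 + 9 + 10)/5 = 44/5
E[X | Bag 3] = (2 + 19 + 13 + 0)/4 = 17/2
E[X] = (1/2)·34/5 + (1/8)·44/5 + (3/8)·17/2 = 123/16

123/16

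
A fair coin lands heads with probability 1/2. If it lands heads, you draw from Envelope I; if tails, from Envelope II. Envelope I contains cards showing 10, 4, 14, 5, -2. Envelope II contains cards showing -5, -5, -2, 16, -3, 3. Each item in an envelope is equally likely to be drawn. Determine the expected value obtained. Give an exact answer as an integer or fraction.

103/30

E[X | Envelope I] = (10 + 4 + 14 + 5 − 2)/5 = 31/5
E[X | Envelope II] = (-5 − 5 − 2 + 16 − 3 + 3)/6 = 2/3
E[X] = (1/2)·31/5 + (1/2)·2/3 = 103/30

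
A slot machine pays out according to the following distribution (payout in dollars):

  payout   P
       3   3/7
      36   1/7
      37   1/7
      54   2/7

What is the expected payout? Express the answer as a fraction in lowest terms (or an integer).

E[X] = (3/7)·3 + (1/7)·36 + (1/7)·37 + (2/7)·54
     = 190/7

190/7 dollars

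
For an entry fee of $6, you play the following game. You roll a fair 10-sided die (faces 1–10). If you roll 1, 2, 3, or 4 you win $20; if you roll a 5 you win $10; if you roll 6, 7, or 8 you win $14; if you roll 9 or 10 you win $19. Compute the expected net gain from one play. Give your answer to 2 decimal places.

E[payout] = (1/10)·10 + (3/10)·14 + (1/5)·19 + (2/5)·20 = 17
Expected profit = 17 − 6 = 11 ≈ $11.00

$11.00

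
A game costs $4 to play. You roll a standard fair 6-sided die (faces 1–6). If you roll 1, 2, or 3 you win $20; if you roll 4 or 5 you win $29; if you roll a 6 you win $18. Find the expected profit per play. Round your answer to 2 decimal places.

$18.67

E[payout] = (1/6)·18 + (1/2)·20 + (1/3)·29 = 68/3
Expected profit = 68/3 − 4 = 56/3 ≈ $18.67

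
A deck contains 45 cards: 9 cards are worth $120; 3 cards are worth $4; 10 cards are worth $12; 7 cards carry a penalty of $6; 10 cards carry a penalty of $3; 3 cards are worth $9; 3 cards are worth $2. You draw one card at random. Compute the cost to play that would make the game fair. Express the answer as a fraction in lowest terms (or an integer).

391/15 dollars

E[payout] = (9/45)·120 + (3/45)·4 + (10/45)·12 + (7/45)·(-6) + (10/45)·(-3) + (3/45)·9 + (3/45)·2 = 391/15
Fair fee = E[payout] = 391/15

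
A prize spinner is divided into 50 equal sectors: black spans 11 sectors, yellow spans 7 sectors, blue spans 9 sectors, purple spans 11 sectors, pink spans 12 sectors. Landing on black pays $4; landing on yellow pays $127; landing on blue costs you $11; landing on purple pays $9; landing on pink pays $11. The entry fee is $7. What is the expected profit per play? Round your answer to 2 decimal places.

$14.30

E[payout] = (11/50)·4 + (7/50)·127 + (9/50)·(-11) + (11/50)·9 + (12/50)·11 = 213/10
Expected profit = 213/10 − 7 = 143/10 ≈ $14.30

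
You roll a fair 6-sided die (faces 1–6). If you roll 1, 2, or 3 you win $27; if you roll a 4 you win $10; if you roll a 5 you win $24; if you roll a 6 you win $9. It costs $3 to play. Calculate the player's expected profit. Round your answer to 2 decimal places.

E[payout] = (1/6)·9 + (1/6)·10 + (1/6)·24 + (1/2)·27 = 62/3
Expected profit = 62/3 − 3 = 53/3 ≈ $17.67

$17.67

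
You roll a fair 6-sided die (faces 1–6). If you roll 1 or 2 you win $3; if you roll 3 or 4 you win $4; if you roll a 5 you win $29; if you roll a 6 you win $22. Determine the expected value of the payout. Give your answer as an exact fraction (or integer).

65/6 dollars

E[payout] = (1/3)·3 + (1/3)·4 + (1/6)·22 + (1/6)·29 = 65/6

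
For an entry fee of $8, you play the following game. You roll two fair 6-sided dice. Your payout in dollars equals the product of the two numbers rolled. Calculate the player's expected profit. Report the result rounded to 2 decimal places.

Distribution of the product of the two numbers rolled: 1 w.p. 1/36, 2 w.p. 1/18, 3 w.p. 1/18, 4 w.p. 1/12, 5 w.p. 1/18, 6 w.p. 1/9, …
E[payout] = (1/36)·1 + (1/18)·2 + (1/18)·3 + (1/12)·4 + (1/18)·5 + (1/9)·6 + (1/18)·8 + (1/36)·9 + (1/18)·10 + (1/9)·12 + (1/18)·15 + (1/36)·16 + (1/18)·18 + (1/18)·20 + (1/18)·24 + (1/36)·25 + (1/18)·30 + (1/36)·36 = 49/4
Expected profit = 49/4 − 8 = 17/4 ≈ $4.25

$4.25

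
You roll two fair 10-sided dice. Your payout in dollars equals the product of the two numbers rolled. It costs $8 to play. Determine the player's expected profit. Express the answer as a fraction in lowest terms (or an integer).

Distribution of the product of the two numbers rolled: 1 w.p. 1/100, 2 w.p. 1/50, 3 w.p. 1/50, 4 w.p. 3/100, 5 w.p. 1/50, 6 w.p. 1/25, …
E[payout] = (1/100)·1 + (1/50)·2 + (1/50)·3 + (3/100)·4 + (1/50)·5 + (1/25)·6 + (1/50)·7 + (1/25)·8 + (3/100)·9 + (1/25)·10 + (1/25)·12 + (1/50)·14 + (1/50)·15 + (3/100)·16 + (1/25)·18 + (1/25)·20 + (1/50)·21 + (1/25)·24 + (1/100)·25 + (1/50)·27 + (1/50)·28 + (1/25)·30 + (1/50)·32 + (1/50)·35 + (3/100)·36 + (1/25)·40 + (1/50)·42 + (1/50)·45 + (1/50)·48 + (1/100)·49 + (1/50)·50 + (1/50)·54 + (1/50)·56 + (1/50)·60 + (1/50)·63 + (1/100)·64 + (1/50)·70 + (1/50)·72 + (1/50)·80 + (1/100)·81 + (1/50)·90 + (1/100)·100 = 121/4
Expected profit = 121/4 − 8 = 89/4

89/4 dollars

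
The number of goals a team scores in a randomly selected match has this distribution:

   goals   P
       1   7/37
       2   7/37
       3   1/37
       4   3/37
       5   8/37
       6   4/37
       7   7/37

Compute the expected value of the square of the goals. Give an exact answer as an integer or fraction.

E[X²] = (7/37)·1 + (7/37)·4 + (1/37)·9 + (3/37)·16 + (8/37)·25 + (4/37)·36 + (7/37)·49
     = 779/37

779/37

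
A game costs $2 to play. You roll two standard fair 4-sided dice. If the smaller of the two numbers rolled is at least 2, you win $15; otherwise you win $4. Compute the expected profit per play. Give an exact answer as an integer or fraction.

E[payout] = (7/16)·4 + (9/16)·15 = 163/16
Expected profit = 163/16 − 2 = 131/16

131/16 dollars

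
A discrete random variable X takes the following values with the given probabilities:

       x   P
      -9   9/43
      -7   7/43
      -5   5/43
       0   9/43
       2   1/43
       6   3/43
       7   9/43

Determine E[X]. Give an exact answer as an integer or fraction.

E[X] = (9/43)·(-9) + (7/43)·(-7) + (5/43)·(-5) + (9/43)·0 + (1/43)·2 + (3/43)·6 + (9/43)·7
     = -72/43

-72/43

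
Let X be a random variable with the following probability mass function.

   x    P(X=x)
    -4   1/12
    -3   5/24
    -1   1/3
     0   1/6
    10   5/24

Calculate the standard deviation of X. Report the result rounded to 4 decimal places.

E[X] = 19/24, E[X²] = 195/8
Var(X) = E[X²] − (E[X])² = 195/8 − 361/576 = 13679/576
SD(X) = √(13679/576) ≈ 4.8732

4.8732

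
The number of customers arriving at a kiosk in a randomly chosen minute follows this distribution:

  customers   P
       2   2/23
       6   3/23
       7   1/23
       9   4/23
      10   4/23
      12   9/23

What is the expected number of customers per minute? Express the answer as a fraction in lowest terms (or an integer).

E[X] = (2/23)·2 + (3/23)·6 + (1/23)·7 + (4/23)·9 + (4/23)·10 + (9/23)·12
     = 213/23

213/23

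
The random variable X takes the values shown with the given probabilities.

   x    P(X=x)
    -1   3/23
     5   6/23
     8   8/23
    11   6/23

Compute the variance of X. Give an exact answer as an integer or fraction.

E[X] = (3/23)·(-1) + (6/23)·5 + (8/23)·8 + (6/23)·11 = 157/23
E[X²] = (3/23)·1 + (6/23)·25 + (8/23)·64 + (6/23)·121 = 1391/23
Var(X) = 1391/23 − (157/23)² = 7344/529

7344/529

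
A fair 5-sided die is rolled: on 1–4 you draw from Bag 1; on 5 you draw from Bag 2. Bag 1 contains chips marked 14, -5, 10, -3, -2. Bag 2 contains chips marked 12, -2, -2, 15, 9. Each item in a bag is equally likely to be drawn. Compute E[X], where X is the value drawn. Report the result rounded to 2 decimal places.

3.52

E[X | Bag 1] = (14 − 5 + 10 − 3 − 2)/5 = 14/5
E[X | Bag 2] = (12 − 2 − 2 + 15 + 9)/5 = 32/5
E[X] = (4/5)·14/5 + (1/5)·32/5 = 88/25 ≈ 3.52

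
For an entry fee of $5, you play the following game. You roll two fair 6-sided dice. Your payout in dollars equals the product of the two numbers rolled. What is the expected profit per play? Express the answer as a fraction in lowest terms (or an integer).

Distribution of the product of the two numbers rolled: 1 w.p. 1/36, 2 w.p. 1/18, 3 w.p. 1/18, 4 w.p. 1/12, 5 w.p. 1/18, 6 w.p. 1/9, …
E[payout] = (1/36)·1 + (1/18)·2 + (1/18)·3 + (1/12)·4 + (1/18)·5 + (1/9)·6 + (1/18)·8 + (1/36)·9 + (1/18)·10 + (1/9)·12 + (1/18)·15 + (1/36)·16 + (1/18)·18 + (1/18)·20 + (1/18)·24 + (1/36)·25 + (1/18)·30 + (1/36)·36 = 49/4
Expected profit = 49/4 − 5 = 29/4

29/4 dollars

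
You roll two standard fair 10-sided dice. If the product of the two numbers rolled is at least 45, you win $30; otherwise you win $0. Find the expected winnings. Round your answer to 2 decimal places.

E[payout] = (37/50)·0 + (13/50)·30 = 39/5
≈ $7.80

$7.80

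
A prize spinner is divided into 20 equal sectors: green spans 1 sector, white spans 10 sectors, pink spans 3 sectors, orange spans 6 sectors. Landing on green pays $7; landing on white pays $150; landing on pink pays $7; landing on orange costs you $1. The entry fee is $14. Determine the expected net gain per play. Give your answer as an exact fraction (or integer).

621/10 dollars

E[payout] = (1/20)·7 + (10/20)·150 + (3/20)·7 + (6/20)·(-1) = 761/10
Expected profit = 761/10 − 14 = 621/10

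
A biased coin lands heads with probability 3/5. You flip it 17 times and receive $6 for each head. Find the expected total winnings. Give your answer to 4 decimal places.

$61.2000

E[#heads] = 17·3/5 = 51/5 (linearity over flips).
E[winnings] = 6·51/5 = 306/5.
≈ 61.2000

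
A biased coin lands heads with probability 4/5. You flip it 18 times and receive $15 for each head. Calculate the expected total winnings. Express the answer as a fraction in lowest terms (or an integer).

$216

E[#heads] = 18·4/5 = 72/5 (linearity over flips).
E[winnings] = 15·72/5 = 216.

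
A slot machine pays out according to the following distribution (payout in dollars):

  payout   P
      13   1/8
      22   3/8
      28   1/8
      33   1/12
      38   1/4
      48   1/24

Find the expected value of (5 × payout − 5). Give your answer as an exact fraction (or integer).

E[5x-5] = (1/8)·60 + (3/8)·105 + (1/8)·135 + (1/12)·160 + (1/4)·185 + (1/24)·235
     = 1065/8

1065/8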